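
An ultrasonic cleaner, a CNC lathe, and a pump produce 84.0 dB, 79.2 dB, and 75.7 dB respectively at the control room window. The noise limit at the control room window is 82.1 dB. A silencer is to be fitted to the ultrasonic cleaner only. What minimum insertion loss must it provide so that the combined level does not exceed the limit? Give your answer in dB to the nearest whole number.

8 dB

Everything except the ultrasonic cleaner sums to 10^(79.2/10) + 10^(75.7/10) = 1.203e+08 in linear terms, 80.80 dB.
The limit corresponds to 10^(82.1/10) = 1.622e+08; subtracting the fixed part leaves 4.185e+07 for the ultrasonic cleaner, i.e. 76.22 dB.
So the ultrasonic cleaner must be reduced from 84.0 to 76.22 dB: IL = 7.78 dB.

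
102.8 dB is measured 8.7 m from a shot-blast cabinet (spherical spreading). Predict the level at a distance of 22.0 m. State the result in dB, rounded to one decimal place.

94.7 dB

For a point source, L₂ = L₁ − 20·log₁₀(r₂/r₁).
L₂ = 102.8 − 20·log₁₀(22.0/8.7) = 102.8 − 8.058 = 94.74 dB.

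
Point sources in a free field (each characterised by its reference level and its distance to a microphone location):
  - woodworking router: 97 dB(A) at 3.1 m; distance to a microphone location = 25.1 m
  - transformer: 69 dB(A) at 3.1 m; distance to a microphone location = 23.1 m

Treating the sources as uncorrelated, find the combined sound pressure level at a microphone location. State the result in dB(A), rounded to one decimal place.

First find each source's level at the receiver (point-source: −20·log₁₀(r/r_ref)), then combine on an intensity basis.
woodworking router: 97 − 20·log₁₀(25.1/3.1) = 97 − 18.17 = 78.83 dB(A).
transformer: 69 − 20·log₁₀(23.1/3.1) = 69 − 17.45 = 51.55 dB(A).
Σ 10^(L/10) = 7.659e+07 → L_total = 10·log₁₀(7.659e+07) = 78.84 dB(A).

78.8 dB(A)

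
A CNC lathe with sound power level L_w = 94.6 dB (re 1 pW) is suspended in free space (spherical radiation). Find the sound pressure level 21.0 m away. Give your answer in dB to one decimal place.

The power spreads over a sphere of area 4π·r², so L_p = L_w − 10·log₁₀(4π·r²).
4π·r² = 5542 m², 10·log₁₀ of that is 37.436 dB.
L_p = 94.6 − 37.436 = 57.16 dB.

57.2 dB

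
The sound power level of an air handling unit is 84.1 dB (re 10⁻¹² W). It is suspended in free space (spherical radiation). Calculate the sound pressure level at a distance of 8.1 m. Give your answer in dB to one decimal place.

54.9 dB

Free-field spherical radiation: L_p = L_w − 10·log₁₀(4π·r²), r = 8.1 m.
4π·r² = 824.5 m², 10·log₁₀ of that is 29.162 dB.
L_p = 84.1 − 29.162 = 54.94 dB.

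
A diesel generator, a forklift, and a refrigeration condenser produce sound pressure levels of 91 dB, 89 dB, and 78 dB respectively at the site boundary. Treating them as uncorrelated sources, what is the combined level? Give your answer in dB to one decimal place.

Incoherent sources combine by intensity addition: L_total = 10·log₁₀(Σ 10^(L_i/10)).
Σ 10^(L/10) = 10^(91/10) + 10^(89/10) + 10^(78/10) = 2.116e+09.
L_total = 10·log₁₀(2.116e+09) = 93.26 dB.

93.3 dB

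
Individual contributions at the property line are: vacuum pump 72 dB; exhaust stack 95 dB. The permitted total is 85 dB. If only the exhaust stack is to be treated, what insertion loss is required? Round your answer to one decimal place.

Fixed contribution from the other source: Σ 10^(L/10) = 10^(72/10) = 1.585e+07 (72.00 dB).
To meet 85 dB overall, the treated exhaust stack may contribute at most 10^(85/10) − 1.585e+07 = 3.004e+08, i.e. 84.78 dB.
Required insertion loss = 95 − 84.78 = 10.22 dB.

10.2 dB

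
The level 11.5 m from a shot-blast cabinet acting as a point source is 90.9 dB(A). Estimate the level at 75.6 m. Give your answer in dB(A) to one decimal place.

74.5 dB(A)

For a point source, L₂ = L₁ − 20·log₁₀(r₂/r₁).
L₂ = 90.9 − 20·log₁₀(75.6/11.5) = 90.9 − 16.356 = 74.54 dB(A).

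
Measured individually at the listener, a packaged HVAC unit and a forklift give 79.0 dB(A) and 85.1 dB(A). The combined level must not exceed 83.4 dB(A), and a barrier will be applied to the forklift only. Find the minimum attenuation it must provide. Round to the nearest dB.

4 dB

The untreated sources together contribute 10^(79.0/10) = 7.943e+07, i.e. 79.00 dB(A).
The limit corresponds to 10^(83.4/10) = 2.188e+08; subtracting the fixed part leaves 1.393e+08 for the forklift, i.e. 81.44 dB(A).
Required insertion loss = 85.1 − 81.44 = 3.66 dB.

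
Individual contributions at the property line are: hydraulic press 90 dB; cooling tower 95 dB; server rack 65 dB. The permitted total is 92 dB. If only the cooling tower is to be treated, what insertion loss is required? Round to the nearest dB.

7 dB

The untreated sources together contribute 10^(90/10) + 10^(65/10) = 1.003e+09, i.e. 90.01 dB.
To meet 92 dB overall, the treated cooling tower may contribute at most 10^(92/10) − 1.003e+09 = 5.817e+08, i.e. 87.65 dB.
So the cooling tower must be reduced from 95 to 87.65 dB: IL = 7.35 dB.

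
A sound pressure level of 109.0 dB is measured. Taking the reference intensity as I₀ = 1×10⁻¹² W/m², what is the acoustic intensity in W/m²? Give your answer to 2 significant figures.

0.079 W/m²

I = I₀·10^(L/10) = 10⁻¹² × 10^(109.0/10) = 10^(-1.100).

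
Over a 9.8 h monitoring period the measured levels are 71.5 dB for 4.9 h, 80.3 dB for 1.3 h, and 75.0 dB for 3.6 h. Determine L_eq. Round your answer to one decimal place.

L_eq = 10·log₁₀[(1/T)·Σ tᵢ·10^(Lᵢ/10)] with T = 9.8 h.
Σ tᵢ·10^(Lᵢ/10) = 4.9·10^(71.5/10) + 1.3·10^(80.3/10) + 3.6·10^(75.0/10) = 3.224e+08.
L_eq = 10·log₁₀(3.224e+08/9.8) = 75.17 dB.

75.2 dB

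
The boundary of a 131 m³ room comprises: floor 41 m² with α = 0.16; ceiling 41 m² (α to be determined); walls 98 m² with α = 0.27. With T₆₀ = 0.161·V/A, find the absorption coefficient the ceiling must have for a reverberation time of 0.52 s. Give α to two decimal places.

A = 0.161·V/T₆₀ = 0.161·131/0.52 = 40.56 m² sabins.
Absorption from the other surfaces = 41·0.16 + 98·0.27 = 33.02 m², so the ceiling must supply 7.54 m² over 41 m².
α = 7.54/41 = 0.184.

0.18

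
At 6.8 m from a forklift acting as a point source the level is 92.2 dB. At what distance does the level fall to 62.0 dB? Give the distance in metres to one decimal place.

220.0 m

For a point source L₁ − L₂ = 20·log₁₀(r₂/r₁), so r₂ = r₁·10^((L₁−L₂)/20).
r₂ = 6.8·10^((92.2−62.0)/20) = 6.8·10^(30.2/20) = 220.04 m.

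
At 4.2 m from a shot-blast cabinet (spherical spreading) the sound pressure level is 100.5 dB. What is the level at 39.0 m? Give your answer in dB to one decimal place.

For a point source, L₂ = L₁ − 20·log₁₀(r₂/r₁).
L₂ = 100.5 − 20·log₁₀(39.0/4.2) = 100.5 − 19.356 = 81.14 dB.

81.1 dB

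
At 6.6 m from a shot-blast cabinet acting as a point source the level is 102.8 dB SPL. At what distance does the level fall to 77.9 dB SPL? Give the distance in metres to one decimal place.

116.0 m

Point-source spreading drops the level by 20·log₁₀(r₂/r₁); inverting, r₂/r₁ = 10^(ΔL/20).
r₂ = 6.6·10^((102.8−77.9)/20) = 6.6·10^(24.9/20) = 116.02 m.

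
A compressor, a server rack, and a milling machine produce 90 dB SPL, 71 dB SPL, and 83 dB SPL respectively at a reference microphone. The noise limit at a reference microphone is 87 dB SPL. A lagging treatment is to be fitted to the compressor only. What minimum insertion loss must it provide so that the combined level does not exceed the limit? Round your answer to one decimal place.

5.4 dB

The untreated sources together contribute 10^(71/10) + 10^(83/10) = 2.121e+08, i.e. 83.27 dB SPL.
To meet 87 dB SPL overall, the treated compressor may contribute at most 10^(87/10) − 2.121e+08 = 2.891e+08, i.e. 84.61 dB SPL.
So the compressor must be reduced from 90 to 84.61 dB SPL: IL = 5.39 dB.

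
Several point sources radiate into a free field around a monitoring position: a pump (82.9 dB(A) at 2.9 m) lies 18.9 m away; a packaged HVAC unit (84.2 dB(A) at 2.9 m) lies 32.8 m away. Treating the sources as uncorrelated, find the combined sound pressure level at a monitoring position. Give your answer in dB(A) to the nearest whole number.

68 dB(A)

Apply inverse-square spreading to bring every level to the receiver, then sum 10^(L/10).
pump: 82.9 − 20·log₁₀(18.9/2.9) = 82.9 − 16.28 = 66.62 dB(A).
packaged HVAC unit: 84.2 − 20·log₁₀(32.8/2.9) = 84.2 − 21.07 = 63.13 dB(A).
Σ 10^(L/10) = 6.647e+06 → L_total = 10·log₁₀(6.647e+06) = 68.23 dB(A).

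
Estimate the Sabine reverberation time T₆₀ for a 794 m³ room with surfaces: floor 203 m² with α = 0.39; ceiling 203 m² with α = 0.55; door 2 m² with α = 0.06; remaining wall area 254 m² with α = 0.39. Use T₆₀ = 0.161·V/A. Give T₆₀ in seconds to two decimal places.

0.44 s

A = Σ Sᵢαᵢ = 203·0.39 + 203·0.55 + 2·0.06 + 254·0.39 = 290.00 m².
T₆₀ = 0.161 × 794 / 290.00 = 0.441 s.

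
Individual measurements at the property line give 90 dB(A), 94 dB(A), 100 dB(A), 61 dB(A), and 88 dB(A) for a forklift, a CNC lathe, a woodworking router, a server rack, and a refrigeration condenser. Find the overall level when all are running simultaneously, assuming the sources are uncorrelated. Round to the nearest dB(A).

For uncorrelated sources the intensities add, so convert each level to linear form, sum, and take 10·log₁₀ of the total.
Σ 10^(L/10) = 10^(90/10) + 10^(94/10) + 10^(100/10) + 10^(61/10) + 10^(88/10) = 1.414e+10.
L_total = 10·log₁₀(1.414e+10) = 101.51 dB(A).

102 dB(A)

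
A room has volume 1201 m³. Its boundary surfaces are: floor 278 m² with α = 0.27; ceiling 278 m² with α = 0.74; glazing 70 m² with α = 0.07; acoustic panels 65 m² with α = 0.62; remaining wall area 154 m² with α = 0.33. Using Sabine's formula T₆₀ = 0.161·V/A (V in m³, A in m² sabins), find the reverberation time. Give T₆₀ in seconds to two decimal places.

Total absorption A = 278·0.27 + 278·0.74 + 70·0.07 + 65·0.62 + 154·0.33 = 376.80 m² sabins.
T₆₀ = 0.161·V/A = 0.161·1201/376.80 = 0.513 s.

0.51 s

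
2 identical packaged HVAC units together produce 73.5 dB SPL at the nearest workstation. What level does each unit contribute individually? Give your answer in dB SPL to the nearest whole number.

For N identical incoherent sources L_total = L₁ + 10·log₁₀ N, so L₁ = 73.5 − 10·log₁₀(2) = 73.5 − 3.010.

70 dB SPL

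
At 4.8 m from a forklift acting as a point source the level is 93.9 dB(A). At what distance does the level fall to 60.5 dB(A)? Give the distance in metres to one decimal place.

Point-source spreading drops the level by 20·log₁₀(r₂/r₁); inverting, r₂/r₁ = 10^(ΔL/20).
r₂ = 4.8·10^((93.9−60.5)/20) = 4.8·10^(33.4/20) = 224.51 m.

224.5 m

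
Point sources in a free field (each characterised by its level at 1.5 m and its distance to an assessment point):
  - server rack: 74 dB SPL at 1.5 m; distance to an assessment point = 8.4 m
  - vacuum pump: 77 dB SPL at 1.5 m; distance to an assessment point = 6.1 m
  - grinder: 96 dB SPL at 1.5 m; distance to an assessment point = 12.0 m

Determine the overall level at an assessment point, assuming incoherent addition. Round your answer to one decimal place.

78.2 dB SPL

Apply inverse-square spreading to bring every level to the receiver, then sum 10^(L/10).
server rack: 74 − 20·log₁₀(8.4/1.5) = 74 − 14.96 = 59.04 dB SPL.
vacuum pump: 77 − 20·log₁₀(6.1/1.5) = 77 − 12.18 = 64.82 dB SPL.
grinder: 96 − 20·log₁₀(12.0/1.5) = 96 − 18.06 = 77.94 dB SPL.
Σ 10^(L/10) = 6.604e+07 → L_total = 10·log₁₀(6.604e+07) = 78.20 dB SPL.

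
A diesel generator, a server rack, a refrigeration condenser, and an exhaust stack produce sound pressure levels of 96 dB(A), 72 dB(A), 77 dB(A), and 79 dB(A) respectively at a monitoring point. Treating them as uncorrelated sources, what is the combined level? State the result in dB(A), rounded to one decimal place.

Incoherent sources combine by intensity addition: L_total = 10·log₁₀(Σ 10^(L_i/10)).
Σ 10^(L/10) = 10^(96/10) + 10^(72/10) + 10^(77/10) + 10^(79/10) = 4.126e+09.
L_total = 10·log₁₀(4.126e+09) = 96.16 dB(A).

96.2 dB(A)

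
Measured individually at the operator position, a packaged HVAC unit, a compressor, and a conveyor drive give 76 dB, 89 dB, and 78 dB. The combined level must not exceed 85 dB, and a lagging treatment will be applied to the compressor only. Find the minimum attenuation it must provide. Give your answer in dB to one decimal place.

The untreated sources together contribute 10^(76/10) + 10^(78/10) = 1.029e+08, i.e. 80.12 dB.
The limit corresponds to 10^(85/10) = 3.162e+08; subtracting the fixed part leaves 2.133e+08 for the compressor, i.e. 83.29 dB.
Required insertion loss = 89 − 83.29 = 5.71 dB.

5.7 dB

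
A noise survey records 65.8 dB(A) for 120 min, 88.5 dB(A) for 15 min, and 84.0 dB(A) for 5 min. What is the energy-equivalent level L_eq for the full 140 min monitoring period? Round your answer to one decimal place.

L_eq = 10·log₁₀[(1/T)·Σ tᵢ·10^(Lᵢ/10)] with T = 140 min.
Σ tᵢ·10^(Lᵢ/10) = 120·10^(65.8/10) + 15·10^(88.5/10) + 5·10^(84.0/10) = 1.233e+10.
L_eq = 10·log₁₀(1.233e+10/140) = 79.45 dB(A).

79.4 dB(A)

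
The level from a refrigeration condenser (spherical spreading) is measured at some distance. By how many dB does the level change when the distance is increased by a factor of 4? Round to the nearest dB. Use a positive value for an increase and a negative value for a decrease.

-12 dB

A point source loses 6 dB per doubling of distance; generally ΔL = −20·log₁₀(r₂/r₁).
ΔL = −20·log₁₀(4) = -12.04 dB.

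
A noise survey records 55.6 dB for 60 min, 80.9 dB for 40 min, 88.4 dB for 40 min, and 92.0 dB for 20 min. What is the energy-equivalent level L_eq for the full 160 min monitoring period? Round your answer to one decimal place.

The energy average is taken in the linear domain: L_eq = 10·log₁₀[(Σ tᵢ·10^(Lᵢ/10))/T], T = 160 min.
Σ tᵢ·10^(Lᵢ/10) = 60·10^(55.6/10) + 40·10^(80.9/10) + 40·10^(88.4/10) + 20·10^(92.0/10) = 6.431e+10.
L_eq = 10·log₁₀(6.431e+10/160) = 86.04 dB.

86.0 dB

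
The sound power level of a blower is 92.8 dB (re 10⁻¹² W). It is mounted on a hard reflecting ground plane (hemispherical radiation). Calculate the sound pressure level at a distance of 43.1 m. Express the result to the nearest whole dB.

L_p = L_w − 10·log₁₀(2π·r²) with r = 43.1 m.
2π·r² = 1.167e+04 m², 10·log₁₀ of that is 40.671 dB.
L_p = 92.8 − 40.671 = 52.13 dB.

52 dB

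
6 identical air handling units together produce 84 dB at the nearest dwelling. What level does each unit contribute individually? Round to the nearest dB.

76 dB

Dividing the total intensity by 6 lowers the level by 10·log₁₀ 6 = 7.782 dB: L₁ = 84 − 7.782.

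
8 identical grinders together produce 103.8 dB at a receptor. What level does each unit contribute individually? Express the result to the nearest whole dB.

For N identical incoherent sources L_total = L₁ + 10·log₁₀ N, so L₁ = 103.8 − 10·log₁₀(8) = 103.8 − 9.031.

95 dB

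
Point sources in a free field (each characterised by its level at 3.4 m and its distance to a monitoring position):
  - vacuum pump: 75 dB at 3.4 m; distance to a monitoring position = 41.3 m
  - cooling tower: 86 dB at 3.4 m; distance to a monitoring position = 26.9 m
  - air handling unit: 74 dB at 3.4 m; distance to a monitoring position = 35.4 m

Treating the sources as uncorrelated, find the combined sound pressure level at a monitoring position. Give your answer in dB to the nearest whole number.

First find each source's level at the receiver (point-source: −20·log₁₀(r/r_ref)), then combine on an intensity basis.
vacuum pump: 75 − 20·log₁₀(41.3/3.4) = 75 − 21.69 = 53.31 dB.
cooling tower: 86 − 20·log₁₀(26.9/3.4) = 86 − 17.97 = 68.03 dB.
air handling unit: 74 − 20·log₁₀(35.4/3.4) = 74 − 20.35 = 53.65 dB.
Σ 10^(L/10) = 6.806e+06 → L_total = 10·log₁₀(6.806e+06) = 68.33 dB.

68 dB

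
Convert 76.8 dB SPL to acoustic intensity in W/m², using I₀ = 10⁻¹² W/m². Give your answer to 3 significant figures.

L = 10·log₁₀(I/I₀) ⇒ I = I₀·10^(L/10) = 10⁻¹² × 10^7.68.

4.79e-05 W/m²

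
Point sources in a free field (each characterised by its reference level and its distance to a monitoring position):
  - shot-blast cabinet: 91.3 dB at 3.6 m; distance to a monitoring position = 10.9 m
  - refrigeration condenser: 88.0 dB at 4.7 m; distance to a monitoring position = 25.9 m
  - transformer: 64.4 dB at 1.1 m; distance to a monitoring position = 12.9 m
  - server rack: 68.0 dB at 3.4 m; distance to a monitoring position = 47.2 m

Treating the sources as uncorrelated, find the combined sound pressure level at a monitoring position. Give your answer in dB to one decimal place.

Propagate each source to the receiver with L = L_ref − 20·log₁₀(r/r_ref), then add intensities.
shot-blast cabinet: 91.3 − 20·log₁₀(10.9/3.6) = 91.3 − 9.62 = 81.68 dB.
refrigeration condenser: 88.0 − 20·log₁₀(25.9/4.7) = 88.0 − 14.82 = 73.18 dB.
transformer: 64.4 − 20·log₁₀(12.9/1.1) = 64.4 − 21.38 = 43.02 dB.
server rack: 68.0 − 20·log₁₀(47.2/3.4) = 68.0 − 22.85 = 45.15 dB.
Σ 10^(L/10) = 1.680e+08 → L_total = 10·log₁₀(1.680e+08) = 82.25 dB.

82.3 dB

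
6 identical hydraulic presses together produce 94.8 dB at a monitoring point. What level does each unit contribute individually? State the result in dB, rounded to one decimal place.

Dividing the total intensity by 6 lowers the level by 10·log₁₀ 6 = 7.782 dB: L₁ = 94.8 − 7.782.

87.0 dB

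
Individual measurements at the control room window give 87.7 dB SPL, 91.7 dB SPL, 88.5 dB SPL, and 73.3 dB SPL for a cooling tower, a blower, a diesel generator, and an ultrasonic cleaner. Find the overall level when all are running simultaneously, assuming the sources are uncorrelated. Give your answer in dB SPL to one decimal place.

Incoherent sources combine by intensity addition: L_total = 10·log₁₀(Σ 10^(L_i/10)).
Σ 10^(L/10) = 10^(87.7/10) + 10^(91.7/10) + 10^(88.5/10) + 10^(73.3/10) = 2.797e+09.
L_total = 10·log₁₀(2.797e+09) = 94.47 dB SPL.

94.5 dB SPL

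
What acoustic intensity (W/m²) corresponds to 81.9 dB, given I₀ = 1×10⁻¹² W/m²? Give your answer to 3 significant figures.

I/I₀ = 10^(81.9/10) = 1.549e+08, so I = 1.549e+08 × 10⁻¹² W/m².

0.000155 W/m²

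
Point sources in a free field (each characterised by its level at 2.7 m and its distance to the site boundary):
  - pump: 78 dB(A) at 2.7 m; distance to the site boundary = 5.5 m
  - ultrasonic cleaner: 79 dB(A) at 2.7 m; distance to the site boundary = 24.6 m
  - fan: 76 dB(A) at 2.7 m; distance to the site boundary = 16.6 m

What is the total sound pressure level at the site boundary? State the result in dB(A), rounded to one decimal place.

First find each source's level at the receiver (point-source: −20·log₁₀(r/r_ref)), then combine on an intensity basis.
pump: 78 − 20·log₁₀(5.5/2.7) = 78 − 6.18 = 71.82 dB(A).
ultrasonic cleaner: 79 − 20·log₁₀(24.6/2.7) = 79 − 19.19 = 59.81 dB(A).
fan: 76 − 20·log₁₀(16.6/2.7) = 76 − 15.77 = 60.23 dB(A).
Σ 10^(L/10) = 1.722e+07 → L_total = 10·log₁₀(1.722e+07) = 72.36 dB(A).

72.4 dB(A)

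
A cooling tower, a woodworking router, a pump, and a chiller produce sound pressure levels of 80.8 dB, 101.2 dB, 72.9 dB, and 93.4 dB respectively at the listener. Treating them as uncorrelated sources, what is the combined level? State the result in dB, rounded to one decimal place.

For uncorrelated sources the intensities add, so convert each level to linear form, sum, and take 10·log₁₀ of the total.
Σ 10^(L/10) = 10^(80.8/10) + 10^(101.2/10) + 10^(72.9/10) + 10^(93.4/10) = 1.551e+10.
L_total = 10·log₁₀(1.551e+10) = 101.91 dB.

101.9 dB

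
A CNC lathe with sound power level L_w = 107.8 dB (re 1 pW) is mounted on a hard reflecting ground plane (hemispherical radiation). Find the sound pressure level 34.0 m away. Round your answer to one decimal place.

69.2 dB

L_p = L_w − 10·log₁₀(2π·r²) with r = 34.0 m.
2π·r² = 7263 m², 10·log₁₀ of that is 38.611 dB.
L_p = 107.8 − 38.611 = 69.19 dB.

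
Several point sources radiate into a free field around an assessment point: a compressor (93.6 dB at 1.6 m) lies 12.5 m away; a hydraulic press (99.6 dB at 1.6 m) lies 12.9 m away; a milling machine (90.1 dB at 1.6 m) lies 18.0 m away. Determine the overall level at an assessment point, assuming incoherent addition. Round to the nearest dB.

83 dB

Apply inverse-square spreading to bring every level to the receiver, then sum 10^(L/10).
compressor: 93.6 − 20·log₁₀(12.5/1.6) = 93.6 − 17.86 = 75.74 dB.
hydraulic press: 99.6 − 20·log₁₀(12.9/1.6) = 99.6 − 18.13 = 81.47 dB.
milling machine: 90.1 − 20·log₁₀(18.0/1.6) = 90.1 − 21.02 = 69.08 dB.
Σ 10^(L/10) = 1.859e+08 → L_total = 10·log₁₀(1.859e+08) = 82.69 dB.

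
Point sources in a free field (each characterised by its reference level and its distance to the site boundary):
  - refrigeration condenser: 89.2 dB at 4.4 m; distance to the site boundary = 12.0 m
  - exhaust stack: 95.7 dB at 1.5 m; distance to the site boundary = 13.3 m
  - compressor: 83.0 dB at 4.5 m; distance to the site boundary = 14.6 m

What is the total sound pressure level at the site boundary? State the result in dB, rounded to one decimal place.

82.5 dB

Propagate each source to the receiver with L = L_ref − 20·log₁₀(r/r_ref), then add intensities.
refrigeration condenser: 89.2 − 20·log₁₀(12.0/4.4) = 89.2 − 8.71 = 80.49 dB.
exhaust stack: 95.7 − 20·log₁₀(13.3/1.5) = 95.7 − 18.96 = 76.74 dB.
compressor: 83.0 − 20·log₁₀(14.6/4.5) = 83.0 − 10.22 = 72.78 dB.
Σ 10^(L/10) = 1.780e+08 → L_total = 10·log₁₀(1.780e+08) = 82.51 dB.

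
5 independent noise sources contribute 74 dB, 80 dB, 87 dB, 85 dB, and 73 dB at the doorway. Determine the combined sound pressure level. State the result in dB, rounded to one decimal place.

For uncorrelated sources the intensities add, so convert each level to linear form, sum, and take 10·log₁₀ of the total.
Σ 10^(L/10) = 10^(74/10) + 10^(80/10) + 10^(87/10) + 10^(85/10) + 10^(73/10) = 9.625e+08.
L_total = 10·log₁₀(9.625e+08) = 89.83 dB.

89.8 dB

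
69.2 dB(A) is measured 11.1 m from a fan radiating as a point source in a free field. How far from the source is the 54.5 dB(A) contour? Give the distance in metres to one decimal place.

The 14.7 dB drop corresponds to a distance ratio of 10^(14.7/20) for a point source.
r₂ = 11.1·10^((69.2−54.5)/20) = 11.1·10^(14.7/20) = 60.30 m.

60.3 m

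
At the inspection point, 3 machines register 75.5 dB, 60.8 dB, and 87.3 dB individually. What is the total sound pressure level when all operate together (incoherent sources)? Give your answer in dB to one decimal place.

87.6 dB

Incoherent sources combine by intensity addition: L_total = 10·log₁₀(Σ 10^(L_i/10)).
Σ 10^(L/10) = 10^(75.5/10) + 10^(60.8/10) + 10^(87.3/10) = 5.737e+08.
L_total = 10·log₁₀(5.737e+08) = 87.59 dB.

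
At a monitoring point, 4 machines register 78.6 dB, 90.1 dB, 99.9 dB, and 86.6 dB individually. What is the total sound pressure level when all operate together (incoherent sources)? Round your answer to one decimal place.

100.5 dB

For uncorrelated sources the intensities add, so convert each level to linear form, sum, and take 10·log₁₀ of the total.
Σ 10^(L/10) = 10^(78.6/10) + 10^(90.1/10) + 10^(99.9/10) + 10^(86.6/10) = 1.133e+10.
L_total = 10·log₁₀(1.133e+10) = 100.54 dB.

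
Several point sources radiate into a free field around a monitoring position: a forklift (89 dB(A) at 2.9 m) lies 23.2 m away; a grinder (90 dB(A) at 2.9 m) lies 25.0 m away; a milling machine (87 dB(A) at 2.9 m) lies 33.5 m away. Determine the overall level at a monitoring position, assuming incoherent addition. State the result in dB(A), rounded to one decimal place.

Apply inverse-square spreading to bring every level to the receiver, then sum 10^(L/10).
forklift: 89 − 20·log₁₀(23.2/2.9) = 89 − 18.06 = 70.94 dB(A).
grinder: 90 − 20·log₁₀(25.0/2.9) = 90 − 18.71 = 71.29 dB(A).
milling machine: 87 − 20·log₁₀(33.5/2.9) = 87 − 21.25 = 65.75 dB(A).
Σ 10^(L/10) = 2.962e+07 → L_total = 10·log₁₀(2.962e+07) = 74.72 dB(A).

74.7 dB(A)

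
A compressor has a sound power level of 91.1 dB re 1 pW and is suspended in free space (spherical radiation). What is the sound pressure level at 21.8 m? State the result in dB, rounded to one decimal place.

Free-field spherical radiation: L_p = L_w − 10·log₁₀(4π·r²), r = 21.8 m.
4π·r² = 5972 m², 10·log₁₀ of that is 37.761 dB.
L_p = 91.1 − 37.761 = 53.34 dB.

53.3 dB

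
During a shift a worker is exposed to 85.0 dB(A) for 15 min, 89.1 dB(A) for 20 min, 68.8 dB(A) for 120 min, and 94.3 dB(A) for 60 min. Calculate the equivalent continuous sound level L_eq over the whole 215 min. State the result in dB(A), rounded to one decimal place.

89.3 dB(A)

Weight each interval's intensity by its duration and average over T = 215 min:
Σ tᵢ·10^(Lᵢ/10) = 15·10^(85.0/10) + 20·10^(89.1/10) + 120·10^(68.8/10) + 60·10^(94.3/10) = 1.834e+11.
L_eq = 10·log₁₀(1.834e+11/215) = 89.31 dB(A).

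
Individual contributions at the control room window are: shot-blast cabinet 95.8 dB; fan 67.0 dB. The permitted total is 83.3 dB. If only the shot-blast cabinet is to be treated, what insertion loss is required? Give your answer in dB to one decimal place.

Everything except the shot-blast cabinet sums to 10^(67.0/10) = 5.012e+06 in linear terms, 67.00 dB.
The limit corresponds to 10^(83.3/10) = 2.138e+08; subtracting the fixed part leaves 2.088e+08 for the shot-blast cabinet, i.e. 83.20 dB.
Required insertion loss = 95.8 − 83.20 = 12.60 dB.

12.6 dB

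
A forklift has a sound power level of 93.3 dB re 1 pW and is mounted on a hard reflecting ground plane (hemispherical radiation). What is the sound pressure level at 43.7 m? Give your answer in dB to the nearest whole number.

53 dB

The power spreads over a hemisphere of area 2π·r², so L_p = L_w − 10·log₁₀(2π·r²).
2π·r² = 1.2e+04 m², 10·log₁₀ of that is 40.791 dB.
L_p = 93.3 − 40.791 = 52.51 dB.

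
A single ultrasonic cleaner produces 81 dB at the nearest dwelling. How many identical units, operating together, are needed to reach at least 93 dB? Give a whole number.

16

N identical sources give L₁ + 10·log₁₀ N, so require 10·log₁₀ N ≥ 93 − 81 = 12.0 dB.
N ≥ 10^(12.0/10) = 15.849, so N = 16.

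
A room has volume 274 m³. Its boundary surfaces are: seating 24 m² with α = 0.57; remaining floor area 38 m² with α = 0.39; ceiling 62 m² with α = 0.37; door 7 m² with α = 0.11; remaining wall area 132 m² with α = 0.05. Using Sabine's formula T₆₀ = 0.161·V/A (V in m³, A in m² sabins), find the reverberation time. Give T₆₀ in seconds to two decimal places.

A = Σ Sᵢαᵢ = 24·0.57 + 38·0.39 + 62·0.37 + 7·0.11 + 132·0.05 = 58.81 m².
T₆₀ = 0.161·V/A = 0.161·274/58.81 = 0.750 s.

0.75 s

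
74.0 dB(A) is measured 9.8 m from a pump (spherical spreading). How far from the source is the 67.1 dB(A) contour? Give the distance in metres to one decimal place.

Point-source spreading drops the level by 20·log₁₀(r₂/r₁); inverting, r₂/r₁ = 10^(ΔL/20).
r₂ = 9.8·10^((74.0−67.1)/20) = 9.8·10^(6.9/20) = 21.69 m.

21.7 m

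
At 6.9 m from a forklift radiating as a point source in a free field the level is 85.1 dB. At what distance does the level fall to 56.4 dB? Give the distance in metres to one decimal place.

187.9 m

For a point source L₁ − L₂ = 20·log₁₀(r₂/r₁), so r₂ = r₁·10^((L₁−L₂)/20).
r₂ = 6.9·10^((85.1−56.4)/20) = 6.9·10^(28.7/20) = 187.87 m.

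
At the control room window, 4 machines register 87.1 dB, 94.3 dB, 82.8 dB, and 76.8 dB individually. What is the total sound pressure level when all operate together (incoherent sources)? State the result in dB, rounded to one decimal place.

95.4 dB

Incoherent sources combine by intensity addition: L_total = 10·log₁₀(Σ 10^(L_i/10)).
Σ 10^(L/10) = 10^(87.1/10) + 10^(94.3/10) + 10^(82.8/10) + 10^(76.8/10) = 3.443e+09.
L_total = 10·log₁₀(3.443e+09) = 95.37 dB.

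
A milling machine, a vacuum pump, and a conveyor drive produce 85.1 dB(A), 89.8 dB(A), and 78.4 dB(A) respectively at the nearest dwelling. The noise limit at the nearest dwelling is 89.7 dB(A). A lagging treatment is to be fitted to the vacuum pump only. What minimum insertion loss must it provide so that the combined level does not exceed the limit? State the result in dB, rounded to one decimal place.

2.5 dB

The untreated sources together contribute 10^(85.1/10) + 10^(78.4/10) = 3.928e+08, i.e. 85.94 dB(A).
The limit corresponds to 10^(89.7/10) = 9.333e+08; subtracting the fixed part leaves 5.405e+08 for the vacuum pump, i.e. 87.33 dB(A).
So the vacuum pump must be reduced from 89.8 to 87.33 dB(A): IL = 2.47 dB.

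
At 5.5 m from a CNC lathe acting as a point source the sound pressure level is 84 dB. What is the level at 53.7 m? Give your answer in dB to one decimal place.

For a point source, L₂ = L₁ − 20·log₁₀(r₂/r₁).
L₂ = 84 − 20·log₁₀(53.7/5.5) = 84 − 19.792 = 64.21 dB.

64.2 dB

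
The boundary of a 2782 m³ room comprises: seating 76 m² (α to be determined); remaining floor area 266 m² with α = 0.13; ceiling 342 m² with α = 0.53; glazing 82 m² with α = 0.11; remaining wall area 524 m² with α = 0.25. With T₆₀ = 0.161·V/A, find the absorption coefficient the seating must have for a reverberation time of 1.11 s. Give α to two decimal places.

0.63

A = 0.161·V/T₆₀ = 0.161·2782/1.11 = 403.52 m² sabins.
Absorption from the other surfaces = 266·0.13 + 342·0.53 + 82·0.11 + 524·0.25 = 355.86 m², so the seating must supply 47.66 m² over 76 m².
α = 47.66/76 = 0.627.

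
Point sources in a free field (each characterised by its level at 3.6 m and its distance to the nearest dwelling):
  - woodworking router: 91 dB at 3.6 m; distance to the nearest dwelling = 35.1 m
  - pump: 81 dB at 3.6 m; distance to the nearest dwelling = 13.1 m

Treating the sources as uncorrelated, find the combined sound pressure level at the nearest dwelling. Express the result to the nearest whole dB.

Apply inverse-square spreading to bring every level to the receiver, then sum 10^(L/10).
woodworking router: 91 − 20·log₁₀(35.1/3.6) = 91 − 19.78 = 71.22 dB.
pump: 81 − 20·log₁₀(13.1/3.6) = 81 − 11.22 = 69.78 dB.
Σ 10^(L/10) = 2.275e+07 → L_total = 10·log₁₀(2.275e+07) = 73.57 dB.

74 dB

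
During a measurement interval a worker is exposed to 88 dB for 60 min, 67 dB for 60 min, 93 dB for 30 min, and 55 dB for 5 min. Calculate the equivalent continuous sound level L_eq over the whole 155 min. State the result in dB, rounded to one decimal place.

The energy average is taken in the linear domain: L_eq = 10·log₁₀[(Σ tᵢ·10^(Lᵢ/10))/T], T = 155 min.
Σ tᵢ·10^(Lᵢ/10) = 60·10^(88/10) + 60·10^(67/10) + 30·10^(93/10) + 5·10^(55/10) = 9.802e+10.
L_eq = 10·log₁₀(9.802e+10/155) = 88.01 dB.

88.0 dB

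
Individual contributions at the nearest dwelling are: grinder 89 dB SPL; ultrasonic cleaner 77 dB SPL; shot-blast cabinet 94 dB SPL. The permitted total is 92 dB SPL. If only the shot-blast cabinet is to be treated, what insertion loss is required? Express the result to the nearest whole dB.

Everything except the shot-blast cabinet sums to 10^(89/10) + 10^(77/10) = 8.444e+08 in linear terms, 89.27 dB SPL.
To meet 92 dB SPL overall, the treated shot-blast cabinet may contribute at most 10^(92/10) − 8.444e+08 = 7.404e+08, i.e. 88.69 dB SPL.
Required insertion loss = 94 − 88.69 = 5.31 dB.

5 dB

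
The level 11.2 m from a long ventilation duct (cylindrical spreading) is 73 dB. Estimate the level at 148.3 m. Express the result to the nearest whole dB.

Cylindrical spreading from a line source gives a 10·log₁₀(r₂/r₁) drop.
L₂ = 73 − 10·log₁₀(148.3/11.2) = 73 − 11.219 = 61.78 dB.

62 dB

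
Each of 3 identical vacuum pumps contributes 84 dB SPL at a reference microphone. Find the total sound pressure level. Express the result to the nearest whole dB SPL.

N identical incoherent sources raise the level by 10·log₁₀ N.
L_total = 84 + 10·log₁₀(3) = 84 + 4.771 = 88.77 dB SPL.

89 dB SPL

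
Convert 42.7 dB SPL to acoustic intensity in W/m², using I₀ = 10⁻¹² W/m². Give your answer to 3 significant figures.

I/I₀ = 10^(42.7/10) = 1.862e+04, so I = 1.862e+04 × 10⁻¹² W/m².

1.86e-08 W/m²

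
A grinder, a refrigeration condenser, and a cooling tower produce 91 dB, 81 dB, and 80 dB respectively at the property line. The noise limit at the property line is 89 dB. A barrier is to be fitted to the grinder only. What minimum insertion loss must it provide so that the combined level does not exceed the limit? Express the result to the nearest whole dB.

Everything except the grinder sums to 10^(81/10) + 10^(80/10) = 2.259e+08 in linear terms, 83.54 dB.
To meet 89 dB overall, the treated grinder may contribute at most 10^(89/10) − 2.259e+08 = 5.684e+08, i.e. 87.55 dB.
Required insertion loss = 91 − 87.55 = 3.45 dB.

3 dB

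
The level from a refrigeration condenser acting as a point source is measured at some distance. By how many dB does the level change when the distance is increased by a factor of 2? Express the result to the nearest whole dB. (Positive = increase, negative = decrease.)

-6 dB

With spherical spreading the level changes by −20·log₁₀(r₂/r₁).
ΔL = −20·log₁₀(2) = -6.02 dB.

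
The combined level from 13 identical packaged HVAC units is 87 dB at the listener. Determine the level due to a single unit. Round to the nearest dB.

76 dB

Dividing the total intensity by 13 lowers the level by 10·log₁₀ 13 = 11.139 dB: L₁ = 87 − 11.139.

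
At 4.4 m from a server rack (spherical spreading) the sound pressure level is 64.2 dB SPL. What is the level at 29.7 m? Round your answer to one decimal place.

47.6 dB SPL

Point-source attenuation: ΔL = 20·log₁₀(r₂/r₁) = 20·log₁₀(29.7/4.4) = 16.586 dB.
L₂ = 64.2 − 20·log₁₀(29.7/4.4) = 64.2 − 16.586 = 47.61 dB SPL.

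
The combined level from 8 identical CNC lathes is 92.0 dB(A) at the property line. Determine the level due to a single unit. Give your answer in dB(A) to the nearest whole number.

For N identical incoherent sources L_total = L₁ + 10·log₁₀ N, so L₁ = 92.0 − 10·log₁₀(8) = 92.0 − 9.031.

83 dB(A)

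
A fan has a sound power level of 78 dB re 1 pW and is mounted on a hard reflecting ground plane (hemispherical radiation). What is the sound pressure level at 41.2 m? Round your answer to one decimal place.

The power spreads over a hemisphere of area 2π·r², so L_p = L_w − 10·log₁₀(2π·r²).
2π·r² = 1.067e+04 m², 10·log₁₀ of that is 40.280 dB.
L_p = 78 − 40.280 = 37.72 dB.

37.7 dB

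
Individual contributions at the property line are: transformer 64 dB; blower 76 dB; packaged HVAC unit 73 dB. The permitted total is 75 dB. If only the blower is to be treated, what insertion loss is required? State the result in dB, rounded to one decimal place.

Everything except the blower sums to 10^(64/10) + 10^(73/10) = 2.246e+07 in linear terms, 73.51 dB.
The limit corresponds to 10^(75/10) = 3.162e+07; subtracting the fixed part leaves 9.158e+06 for the blower, i.e. 69.62 dB.
So the blower must be reduced from 76 to 69.62 dB: IL = 6.38 dB.

6.4 dB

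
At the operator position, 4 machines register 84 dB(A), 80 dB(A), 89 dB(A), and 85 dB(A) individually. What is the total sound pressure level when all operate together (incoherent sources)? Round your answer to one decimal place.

91.6 dB(A)

Incoherent sources combine by intensity addition: L_total = 10·log₁₀(Σ 10^(L_i/10)).
Σ 10^(L/10) = 10^(84/10) + 10^(80/10) + 10^(89/10) + 10^(85/10) = 1.462e+09.
L_total = 10·log₁₀(1.462e+09) = 91.65 dB(A).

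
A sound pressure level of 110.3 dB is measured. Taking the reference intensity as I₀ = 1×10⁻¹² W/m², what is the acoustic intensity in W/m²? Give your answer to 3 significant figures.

L = 10·log₁₀(I/I₀) ⇒ I = I₀·10^(L/10) = 10⁻¹² × 10^11.03.

0.107 W/m²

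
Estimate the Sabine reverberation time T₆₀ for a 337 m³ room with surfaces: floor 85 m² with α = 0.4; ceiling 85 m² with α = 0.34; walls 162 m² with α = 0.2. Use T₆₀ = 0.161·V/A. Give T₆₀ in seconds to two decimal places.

A = Σ Sᵢαᵢ = 85·0.4 + 85·0.34 + 162·0.2 = 95.30 m².
T₆₀ = 0.161 × 337 / 95.30 = 0.569 s.

0.57 s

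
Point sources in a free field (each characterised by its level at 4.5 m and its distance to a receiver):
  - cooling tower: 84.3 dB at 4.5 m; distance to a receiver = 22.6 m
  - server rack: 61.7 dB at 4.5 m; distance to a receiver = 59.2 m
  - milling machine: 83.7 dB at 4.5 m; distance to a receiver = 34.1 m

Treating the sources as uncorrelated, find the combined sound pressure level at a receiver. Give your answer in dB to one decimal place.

71.7 dB

Apply inverse-square spreading to bring every level to the receiver, then sum 10^(L/10).
cooling tower: 84.3 − 20·log₁₀(22.6/4.5) = 84.3 − 14.02 = 70.28 dB.
server rack: 61.7 − 20·log₁₀(59.2/4.5) = 61.7 − 22.38 = 39.32 dB.
milling machine: 83.7 − 20·log₁₀(34.1/4.5) = 83.7 − 17.59 = 66.11 dB.
Σ 10^(L/10) = 1.476e+07 → L_total = 10·log₁₀(1.476e+07) = 71.69 dB.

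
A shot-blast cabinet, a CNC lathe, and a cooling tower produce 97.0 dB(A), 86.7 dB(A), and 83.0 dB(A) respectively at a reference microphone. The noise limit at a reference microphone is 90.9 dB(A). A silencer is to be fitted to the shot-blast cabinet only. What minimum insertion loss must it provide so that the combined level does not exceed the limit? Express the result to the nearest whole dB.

The untreated sources together contribute 10^(86.7/10) + 10^(83.0/10) = 6.673e+08, i.e. 88.24 dB(A).
To meet 90.9 dB(A) overall, the treated shot-blast cabinet may contribute at most 10^(90.9/10) − 6.673e+08 = 5.630e+08, i.e. 87.51 dB(A).
Required insertion loss = 97.0 − 87.51 = 9.49 dB.

9 dB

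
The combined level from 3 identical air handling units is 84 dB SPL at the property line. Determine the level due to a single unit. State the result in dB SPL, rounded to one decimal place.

3 equal contributions raise the level by 10·log₁₀ 3 = 4.771 dB, so each unit alone gives 84 − 4.771.

79.2 dB SPL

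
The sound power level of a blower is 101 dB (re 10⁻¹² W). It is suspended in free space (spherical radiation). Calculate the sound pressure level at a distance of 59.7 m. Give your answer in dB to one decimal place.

L_p = L_w − 10·log₁₀(4π·r²) with r = 59.7 m.
4π·r² = 4.479e+04 m², 10·log₁₀ of that is 46.512 dB.
L_p = 101 − 46.512 = 54.49 dB.

54.5 dB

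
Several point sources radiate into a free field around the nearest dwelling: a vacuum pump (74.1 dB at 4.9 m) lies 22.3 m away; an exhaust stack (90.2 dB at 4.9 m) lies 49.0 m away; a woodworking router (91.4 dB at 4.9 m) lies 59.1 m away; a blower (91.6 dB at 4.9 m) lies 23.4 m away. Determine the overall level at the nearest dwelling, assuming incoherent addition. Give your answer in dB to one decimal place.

79.3 dB

Propagate each source to the receiver with L = L_ref − 20·log₁₀(r/r_ref), then add intensities.
vacuum pump: 74.1 − 20·log₁₀(22.3/4.9) = 74.1 − 13.16 = 60.94 dB.
exhaust stack: 90.2 − 20·log₁₀(49.0/4.9) = 90.2 − 20.00 = 70.20 dB.
woodworking router: 91.4 − 20·log₁₀(59.1/4.9) = 91.4 − 21.63 = 69.77 dB.
blower: 91.6 − 20·log₁₀(23.4/4.9) = 91.6 − 13.58 = 78.02 dB.
Σ 10^(L/10) = 8.458e+07 → L_total = 10·log₁₀(8.458e+07) = 79.27 dB.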